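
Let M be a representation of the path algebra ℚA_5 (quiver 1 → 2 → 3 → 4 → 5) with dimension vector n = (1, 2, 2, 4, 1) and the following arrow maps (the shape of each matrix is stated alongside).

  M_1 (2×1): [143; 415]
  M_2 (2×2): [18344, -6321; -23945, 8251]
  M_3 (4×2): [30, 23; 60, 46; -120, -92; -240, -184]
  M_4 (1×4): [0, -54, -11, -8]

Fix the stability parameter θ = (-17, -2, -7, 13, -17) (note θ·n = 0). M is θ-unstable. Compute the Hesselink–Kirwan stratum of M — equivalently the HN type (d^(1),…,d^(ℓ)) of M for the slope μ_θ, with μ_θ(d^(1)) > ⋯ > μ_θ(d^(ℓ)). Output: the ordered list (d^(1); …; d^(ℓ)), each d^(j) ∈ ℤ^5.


Barcode: M ≅ I[1,3], I[2,4], I[4,4]^2, I[4,5]. HN layers by μ_θ (4 steps, strictly decreasing):
  μ^(1)=13; μ^(2)=-2; μ^(3)=-9/2; μ^(4)=-17

((0, 0, 0, 3, 0); (0, 0, 0, 1, 1); (0, 2, 2, 0, 0); (1, 0, 0, 0, 0))


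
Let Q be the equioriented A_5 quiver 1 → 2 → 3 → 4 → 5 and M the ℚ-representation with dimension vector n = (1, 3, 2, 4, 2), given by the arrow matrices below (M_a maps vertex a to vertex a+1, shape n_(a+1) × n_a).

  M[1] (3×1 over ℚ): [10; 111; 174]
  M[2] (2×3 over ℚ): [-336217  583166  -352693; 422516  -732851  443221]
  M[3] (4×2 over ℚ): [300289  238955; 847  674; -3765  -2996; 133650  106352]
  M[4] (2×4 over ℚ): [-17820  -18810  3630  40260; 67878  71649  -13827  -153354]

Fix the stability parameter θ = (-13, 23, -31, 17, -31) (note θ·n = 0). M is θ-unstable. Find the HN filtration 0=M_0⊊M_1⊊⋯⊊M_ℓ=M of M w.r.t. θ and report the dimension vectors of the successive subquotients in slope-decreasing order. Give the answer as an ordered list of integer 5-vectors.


Barcode: M ≅ I[1,4], I[2,2], I[2,4], I[4,4], I[4,5], I[5,5]. HN layers by μ_θ (6 steps, strictly decreasing):
  μ^(1)=23; μ^(2)=17; μ^(3)=-4; μ^(4)=-7; μ^(5)=-13; μ^(6)=-31

((0, 1, 0, 0, 0); (0, 0, 0, 3, 0); (0, 2, 2, 0, 0); (0, 0, 0, 1, 1); (1, 0, 0, 0, 0); (0, 0, 0, 0, 1))


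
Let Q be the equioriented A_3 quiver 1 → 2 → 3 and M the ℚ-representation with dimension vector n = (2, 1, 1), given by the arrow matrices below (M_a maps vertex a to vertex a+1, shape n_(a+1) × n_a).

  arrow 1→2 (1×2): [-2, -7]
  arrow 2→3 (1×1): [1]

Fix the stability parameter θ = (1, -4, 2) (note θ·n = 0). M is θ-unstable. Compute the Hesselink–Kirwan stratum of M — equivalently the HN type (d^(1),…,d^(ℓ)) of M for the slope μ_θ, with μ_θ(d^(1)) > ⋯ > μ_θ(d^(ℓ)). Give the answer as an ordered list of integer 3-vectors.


Barcode: M ≅ I[1,1], I[1,3]. HN layers by μ_θ (3 steps, strictly decreasing):
  μ^(1)=2; μ^(2)=1; μ^(3)=-3/2

((0, 0, 1); (1, 0, 0); (1, 1, 0))


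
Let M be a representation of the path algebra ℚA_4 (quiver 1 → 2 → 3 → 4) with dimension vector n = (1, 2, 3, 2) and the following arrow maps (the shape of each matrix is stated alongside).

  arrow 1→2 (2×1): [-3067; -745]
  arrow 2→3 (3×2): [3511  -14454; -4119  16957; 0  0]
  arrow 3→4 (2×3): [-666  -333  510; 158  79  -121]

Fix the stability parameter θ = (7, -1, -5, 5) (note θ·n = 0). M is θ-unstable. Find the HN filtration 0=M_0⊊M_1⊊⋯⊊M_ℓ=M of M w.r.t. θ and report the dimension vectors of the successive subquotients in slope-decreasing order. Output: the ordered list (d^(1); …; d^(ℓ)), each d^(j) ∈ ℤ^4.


Interval decomposition of M: I[1,4], I[2,3], I[3,4].
HN type (ℓ=4): μ^(1)=5; μ^(2)=1/3; μ^(3)=-3; μ^(4)=-5

((0, 0, 0, 2); (1, 1, 1, 0); (0, 1, 1, 0); (0, 0, 1, 0))


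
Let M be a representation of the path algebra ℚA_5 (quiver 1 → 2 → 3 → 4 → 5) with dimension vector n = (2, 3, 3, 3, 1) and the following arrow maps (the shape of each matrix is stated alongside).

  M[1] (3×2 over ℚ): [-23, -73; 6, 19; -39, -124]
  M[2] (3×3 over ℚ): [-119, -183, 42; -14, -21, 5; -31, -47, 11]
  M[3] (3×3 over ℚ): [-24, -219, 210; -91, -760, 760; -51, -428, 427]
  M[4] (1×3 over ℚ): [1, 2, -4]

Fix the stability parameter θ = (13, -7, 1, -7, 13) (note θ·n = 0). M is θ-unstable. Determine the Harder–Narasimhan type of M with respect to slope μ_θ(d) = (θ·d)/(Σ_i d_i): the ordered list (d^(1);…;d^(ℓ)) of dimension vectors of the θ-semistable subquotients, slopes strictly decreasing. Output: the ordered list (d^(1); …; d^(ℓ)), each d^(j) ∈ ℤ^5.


Interval decomposition of M: I[1,4], I[1,5], I[2,4].
HN type (ℓ=4): μ^(1)=13; μ^(2)=0; μ^(3)=-3; μ^(4)=-7

((0, 0, 0, 0, 1); (2, 2, 2, 2, 0); (0, 0, 1, 1, 0); (0, 1, 0, 0, 0))


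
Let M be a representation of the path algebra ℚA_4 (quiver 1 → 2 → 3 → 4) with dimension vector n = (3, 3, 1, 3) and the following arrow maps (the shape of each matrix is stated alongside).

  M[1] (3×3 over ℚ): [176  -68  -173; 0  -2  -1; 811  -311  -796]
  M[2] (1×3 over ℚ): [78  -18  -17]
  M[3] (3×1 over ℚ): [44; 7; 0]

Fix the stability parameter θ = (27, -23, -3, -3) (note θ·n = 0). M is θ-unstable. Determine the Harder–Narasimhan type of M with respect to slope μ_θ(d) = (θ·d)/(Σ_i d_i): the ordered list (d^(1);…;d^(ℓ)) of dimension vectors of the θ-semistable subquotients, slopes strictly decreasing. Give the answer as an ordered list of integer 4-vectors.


Barcode: M ≅ I[1,2]^2, I[1,4], I[4,4]^2. HN layers by μ_θ (3 steps, strictly decreasing):
  μ^(1)=2; μ^(2)=-1/2; μ^(3)=-3

((2, 2, 0, 0); (1, 1, 1, 1); (0, 0, 0, 2))


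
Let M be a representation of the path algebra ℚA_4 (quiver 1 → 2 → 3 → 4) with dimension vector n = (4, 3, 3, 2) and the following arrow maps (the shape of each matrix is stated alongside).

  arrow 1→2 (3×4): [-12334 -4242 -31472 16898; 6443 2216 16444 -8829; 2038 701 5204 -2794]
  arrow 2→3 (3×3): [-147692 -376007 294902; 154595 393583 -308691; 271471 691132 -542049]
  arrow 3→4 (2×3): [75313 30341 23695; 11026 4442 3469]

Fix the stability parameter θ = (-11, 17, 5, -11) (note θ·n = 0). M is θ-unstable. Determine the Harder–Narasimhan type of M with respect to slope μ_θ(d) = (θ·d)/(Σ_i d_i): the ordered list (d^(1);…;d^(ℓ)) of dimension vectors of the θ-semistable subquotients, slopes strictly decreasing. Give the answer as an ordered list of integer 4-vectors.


Barcode: M ≅ I[1,1]^2, I[1,3], I[1,4], I[2,4]. HN layers by μ_θ (3 steps, strictly decreasing):
  μ^(1)=11; μ^(2)=11/3; μ^(3)=-11

((0, 1, 1, 0); (0, 2, 2, 2); (4, 0, 0, 0))


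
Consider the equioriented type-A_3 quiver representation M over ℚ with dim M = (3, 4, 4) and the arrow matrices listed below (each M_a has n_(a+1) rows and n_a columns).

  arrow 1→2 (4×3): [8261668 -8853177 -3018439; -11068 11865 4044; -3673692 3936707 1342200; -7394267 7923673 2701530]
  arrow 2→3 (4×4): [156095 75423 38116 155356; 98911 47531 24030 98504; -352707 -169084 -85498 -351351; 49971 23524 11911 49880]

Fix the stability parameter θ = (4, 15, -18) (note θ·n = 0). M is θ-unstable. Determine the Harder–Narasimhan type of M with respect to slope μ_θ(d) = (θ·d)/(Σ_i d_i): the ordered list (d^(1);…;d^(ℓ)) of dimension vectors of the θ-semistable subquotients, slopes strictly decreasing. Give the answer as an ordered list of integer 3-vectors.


Interval decomposition of M: I[1,3]^3, I[2,3].
HN type (ℓ=2): μ^(1)=1/3; μ^(2)=-3/2

((3, 3, 3); (0, 1, 1))


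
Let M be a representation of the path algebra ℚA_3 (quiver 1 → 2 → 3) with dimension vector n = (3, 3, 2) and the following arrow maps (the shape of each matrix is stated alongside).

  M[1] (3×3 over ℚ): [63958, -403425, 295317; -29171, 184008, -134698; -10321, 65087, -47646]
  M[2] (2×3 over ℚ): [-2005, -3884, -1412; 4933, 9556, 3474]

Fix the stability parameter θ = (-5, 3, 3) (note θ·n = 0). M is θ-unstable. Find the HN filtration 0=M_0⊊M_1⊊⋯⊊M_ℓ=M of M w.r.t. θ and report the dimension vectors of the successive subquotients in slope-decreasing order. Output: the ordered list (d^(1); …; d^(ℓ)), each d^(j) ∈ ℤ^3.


Via rank(M_{q-1}∘⋯∘M_p): M ≅ I[1,2], I[1,3]^2.
μ_θ-semistable layers: μ^(1)=3; μ^(2)=-5

((0, 3, 2); (3, 0, 0))


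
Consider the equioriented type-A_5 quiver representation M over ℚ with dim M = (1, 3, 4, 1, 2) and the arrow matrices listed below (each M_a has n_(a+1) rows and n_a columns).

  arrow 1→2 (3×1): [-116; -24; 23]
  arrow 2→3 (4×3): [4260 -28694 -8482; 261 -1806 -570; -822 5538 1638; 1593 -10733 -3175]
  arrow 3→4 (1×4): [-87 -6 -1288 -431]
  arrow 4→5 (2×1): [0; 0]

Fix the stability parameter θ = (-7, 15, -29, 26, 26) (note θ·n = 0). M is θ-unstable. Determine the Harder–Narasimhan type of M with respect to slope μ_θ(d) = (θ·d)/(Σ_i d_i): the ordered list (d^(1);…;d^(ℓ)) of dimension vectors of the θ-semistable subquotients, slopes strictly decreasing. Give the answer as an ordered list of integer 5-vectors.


Interval decomposition of M: I[1,4], I[2,2], I[2,3], I[3,3]^2, I[5,5]^2.
HN type (ℓ=4): μ^(1)=26; μ^(2)=15; μ^(3)=-7; μ^(4)=-29

((0, 0, 0, 1, 2); (0, 1, 0, 0, 0); (1, 2, 2, 0, 0); (0, 0, 2, 0, 0))


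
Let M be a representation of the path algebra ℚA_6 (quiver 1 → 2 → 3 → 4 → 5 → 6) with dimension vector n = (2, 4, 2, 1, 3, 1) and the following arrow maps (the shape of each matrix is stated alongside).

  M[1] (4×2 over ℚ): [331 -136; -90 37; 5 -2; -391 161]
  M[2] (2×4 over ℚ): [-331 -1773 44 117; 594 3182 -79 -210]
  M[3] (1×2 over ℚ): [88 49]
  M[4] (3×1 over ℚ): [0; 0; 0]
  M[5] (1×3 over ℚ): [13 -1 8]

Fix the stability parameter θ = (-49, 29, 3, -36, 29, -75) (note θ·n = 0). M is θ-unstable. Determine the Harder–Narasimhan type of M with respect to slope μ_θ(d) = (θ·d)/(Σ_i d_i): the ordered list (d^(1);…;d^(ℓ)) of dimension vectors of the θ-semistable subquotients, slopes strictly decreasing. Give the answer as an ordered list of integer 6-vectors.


Barcode: M ≅ I[1,2], I[1,4], I[2,2], I[2,3], I[5,5]^2, I[5,6]. HN layers by μ_θ (5 steps, strictly decreasing):
  μ^(1)=29; μ^(2)=16; μ^(3)=-4/3; μ^(4)=-23; μ^(5)=-49

((0, 2, 0, 0, 2, 0); (0, 1, 1, 0, 0, 0); (0, 1, 1, 1, 0, 0); (0, 0, 0, 0, 1, 1); (2, 0, 0, 0, 0, 0))


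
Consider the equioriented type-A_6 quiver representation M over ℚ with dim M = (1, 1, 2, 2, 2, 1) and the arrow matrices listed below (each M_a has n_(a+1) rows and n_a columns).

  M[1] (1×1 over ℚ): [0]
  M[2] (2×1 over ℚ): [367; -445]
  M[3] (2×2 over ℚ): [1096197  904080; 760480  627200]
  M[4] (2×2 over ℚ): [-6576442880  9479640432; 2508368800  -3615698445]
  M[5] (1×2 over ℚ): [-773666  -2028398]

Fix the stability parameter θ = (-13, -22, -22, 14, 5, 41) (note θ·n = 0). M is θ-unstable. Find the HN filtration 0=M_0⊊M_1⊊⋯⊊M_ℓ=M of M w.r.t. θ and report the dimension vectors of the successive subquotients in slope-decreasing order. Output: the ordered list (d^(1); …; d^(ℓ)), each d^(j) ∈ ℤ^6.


Barcode: M ≅ I[1,1], I[2,4], I[3,3], I[4,6], I[5,5]. HN layers by μ_θ (6 steps, strictly decreasing):
  μ^(1)=41; μ^(2)=14; μ^(3)=19/2; μ^(4)=5; μ^(5)=-13; μ^(6)=-22

((0, 0, 0, 0, 0, 1); (0, 0, 0, 1, 0, 0); (0, 0, 0, 1, 1, 0); (0, 0, 0, 0, 1, 0); (1, 0, 0, 0, 0, 0); (0, 1, 2, 0, 0, 0))


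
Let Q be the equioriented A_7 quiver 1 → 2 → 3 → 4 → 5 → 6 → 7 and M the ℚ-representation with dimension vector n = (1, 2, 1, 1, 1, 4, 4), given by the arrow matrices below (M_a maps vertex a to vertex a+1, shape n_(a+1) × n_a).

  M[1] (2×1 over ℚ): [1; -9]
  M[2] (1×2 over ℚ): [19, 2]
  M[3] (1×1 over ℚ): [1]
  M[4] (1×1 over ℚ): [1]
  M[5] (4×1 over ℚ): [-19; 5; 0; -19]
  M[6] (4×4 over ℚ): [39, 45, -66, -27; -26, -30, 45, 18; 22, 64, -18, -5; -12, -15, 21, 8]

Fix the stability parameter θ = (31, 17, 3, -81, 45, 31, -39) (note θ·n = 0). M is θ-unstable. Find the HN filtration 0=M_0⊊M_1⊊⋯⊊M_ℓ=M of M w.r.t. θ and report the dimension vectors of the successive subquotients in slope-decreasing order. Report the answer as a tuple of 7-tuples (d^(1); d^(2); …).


Via rank(M_{q-1}∘⋯∘M_p): M ≅ I[1,7], I[2,2], I[6,7]^3.
μ_θ-semistable layers: μ^(1)=17; μ^(2)=37/3; μ^(3)=-4; μ^(4)=-15/2

((0, 1, 0, 0, 0, 0, 0); (0, 0, 0, 0, 1, 1, 1); (0, 0, 0, 0, 0, 3, 3); (1, 1, 1, 1, 0, 0, 0))


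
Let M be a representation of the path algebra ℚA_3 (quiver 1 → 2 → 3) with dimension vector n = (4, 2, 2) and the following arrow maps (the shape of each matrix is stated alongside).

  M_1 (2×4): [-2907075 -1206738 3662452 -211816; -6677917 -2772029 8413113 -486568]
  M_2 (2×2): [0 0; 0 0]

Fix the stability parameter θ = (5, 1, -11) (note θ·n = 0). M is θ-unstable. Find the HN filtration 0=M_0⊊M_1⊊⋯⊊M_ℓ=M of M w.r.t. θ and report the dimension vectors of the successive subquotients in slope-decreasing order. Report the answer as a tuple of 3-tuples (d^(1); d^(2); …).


Interval decomposition of M: I[1,1]^2, I[1,2]^2, I[3,3]^2.
HN type (ℓ=3): μ^(1)=5; μ^(2)=3; μ^(3)=-11

((2, 0, 0); (2, 2, 0); (0, 0, 2))


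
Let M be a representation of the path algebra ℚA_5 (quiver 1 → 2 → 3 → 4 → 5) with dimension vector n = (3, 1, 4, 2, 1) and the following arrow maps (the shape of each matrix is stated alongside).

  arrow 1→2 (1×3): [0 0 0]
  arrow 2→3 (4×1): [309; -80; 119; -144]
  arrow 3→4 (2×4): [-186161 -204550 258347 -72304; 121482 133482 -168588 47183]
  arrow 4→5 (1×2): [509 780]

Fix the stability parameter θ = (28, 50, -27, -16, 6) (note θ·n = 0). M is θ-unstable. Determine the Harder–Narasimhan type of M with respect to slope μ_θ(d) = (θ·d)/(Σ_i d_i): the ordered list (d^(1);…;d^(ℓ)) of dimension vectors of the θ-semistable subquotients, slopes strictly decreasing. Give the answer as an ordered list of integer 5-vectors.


Interval decomposition of M: I[1,1]^3, I[2,4], I[3,3]^2, I[3,5].
HN type (ℓ=5): μ^(1)=28; μ^(2)=6; μ^(3)=7/3; μ^(4)=-16; μ^(5)=-27

((3, 0, 0, 0, 0); (0, 0, 0, 0, 1); (0, 1, 1, 1, 0); (0, 0, 0, 1, 0); (0, 0, 3, 0, 0))


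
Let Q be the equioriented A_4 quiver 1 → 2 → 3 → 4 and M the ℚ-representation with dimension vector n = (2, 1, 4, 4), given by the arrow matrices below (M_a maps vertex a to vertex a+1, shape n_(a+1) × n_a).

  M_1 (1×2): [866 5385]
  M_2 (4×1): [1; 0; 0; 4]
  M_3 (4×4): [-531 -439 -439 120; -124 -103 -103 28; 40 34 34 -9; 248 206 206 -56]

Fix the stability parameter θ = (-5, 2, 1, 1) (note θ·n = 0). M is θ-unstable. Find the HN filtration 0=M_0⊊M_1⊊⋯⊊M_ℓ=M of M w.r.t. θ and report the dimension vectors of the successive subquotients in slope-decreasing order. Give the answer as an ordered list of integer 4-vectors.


Barcode: M ≅ I[1,1], I[1,4], I[3,3], I[3,4]^2, I[4,4]. HN layers by μ_θ (3 steps, strictly decreasing):
  μ^(1)=4/3; μ^(2)=1; μ^(3)=-5

((0, 1, 1, 1); (0, 0, 3, 3); (2, 0, 0, 0))


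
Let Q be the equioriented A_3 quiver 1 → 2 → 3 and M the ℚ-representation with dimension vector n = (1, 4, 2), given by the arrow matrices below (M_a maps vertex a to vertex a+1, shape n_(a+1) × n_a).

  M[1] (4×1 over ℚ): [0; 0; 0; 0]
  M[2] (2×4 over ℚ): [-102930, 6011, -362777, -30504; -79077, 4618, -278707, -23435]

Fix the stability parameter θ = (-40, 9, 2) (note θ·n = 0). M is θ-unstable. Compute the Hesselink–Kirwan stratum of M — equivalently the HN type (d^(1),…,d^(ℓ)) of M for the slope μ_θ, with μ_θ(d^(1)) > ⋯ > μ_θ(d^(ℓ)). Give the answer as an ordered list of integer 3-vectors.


Barcode: M ≅ I[1,1], I[2,2]^2, I[2,3]^2. HN layers by μ_θ (3 steps, strictly decreasing):
  μ^(1)=9; μ^(2)=11/2; μ^(3)=-40

((0, 2, 0); (0, 2, 2); (1, 0, 0))


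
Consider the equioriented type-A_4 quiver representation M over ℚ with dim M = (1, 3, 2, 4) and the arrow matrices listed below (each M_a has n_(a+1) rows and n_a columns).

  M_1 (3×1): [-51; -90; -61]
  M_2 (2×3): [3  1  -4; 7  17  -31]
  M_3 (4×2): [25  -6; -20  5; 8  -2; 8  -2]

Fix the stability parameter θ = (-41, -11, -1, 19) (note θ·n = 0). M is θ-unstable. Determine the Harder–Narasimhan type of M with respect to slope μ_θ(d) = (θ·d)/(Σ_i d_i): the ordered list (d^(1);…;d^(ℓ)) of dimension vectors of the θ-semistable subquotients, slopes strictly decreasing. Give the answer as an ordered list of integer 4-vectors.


Barcode: M ≅ I[1,4], I[2,2], I[2,4], I[4,4]^2. HN layers by μ_θ (4 steps, strictly decreasing):
  μ^(1)=19; μ^(2)=-1; μ^(3)=-11; μ^(4)=-41

((0, 0, 0, 4); (0, 0, 2, 0); (0, 3, 0, 0); (1, 0, 0, 0))


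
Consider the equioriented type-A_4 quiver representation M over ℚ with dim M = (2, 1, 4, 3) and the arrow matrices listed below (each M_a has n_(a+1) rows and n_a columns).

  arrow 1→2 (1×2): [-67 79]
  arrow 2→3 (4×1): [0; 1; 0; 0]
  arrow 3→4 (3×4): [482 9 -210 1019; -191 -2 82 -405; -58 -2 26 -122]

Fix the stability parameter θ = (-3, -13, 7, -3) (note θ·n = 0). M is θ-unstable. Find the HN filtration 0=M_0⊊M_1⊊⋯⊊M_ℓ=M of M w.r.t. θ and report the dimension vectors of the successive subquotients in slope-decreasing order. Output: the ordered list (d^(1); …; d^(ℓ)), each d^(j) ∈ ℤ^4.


Via rank(M_{q-1}∘⋯∘M_p): M ≅ I[1,1], I[1,4], I[3,3], I[3,4]^2.
μ_θ-semistable layers: μ^(1)=7; μ^(2)=2; μ^(3)=-3; μ^(4)=-8

((0, 0, 1, 0); (0, 0, 3, 3); (1, 0, 0, 0); (1, 1, 0, 0))


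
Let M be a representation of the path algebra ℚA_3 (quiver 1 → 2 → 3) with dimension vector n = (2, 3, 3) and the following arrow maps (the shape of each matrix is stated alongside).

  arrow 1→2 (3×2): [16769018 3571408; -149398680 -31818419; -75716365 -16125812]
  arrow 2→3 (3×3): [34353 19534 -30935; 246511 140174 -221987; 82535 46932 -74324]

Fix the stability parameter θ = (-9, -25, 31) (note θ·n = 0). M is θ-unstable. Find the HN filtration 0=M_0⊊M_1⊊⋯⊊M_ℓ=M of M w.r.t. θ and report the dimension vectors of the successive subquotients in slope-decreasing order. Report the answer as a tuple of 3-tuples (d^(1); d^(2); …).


Interval decomposition of M: I[1,2], I[1,3], I[2,3], I[3,3].
HN type (ℓ=3): μ^(1)=31; μ^(2)=-17; μ^(3)=-25

((0, 0, 3); (2, 2, 0); (0, 1, 0))


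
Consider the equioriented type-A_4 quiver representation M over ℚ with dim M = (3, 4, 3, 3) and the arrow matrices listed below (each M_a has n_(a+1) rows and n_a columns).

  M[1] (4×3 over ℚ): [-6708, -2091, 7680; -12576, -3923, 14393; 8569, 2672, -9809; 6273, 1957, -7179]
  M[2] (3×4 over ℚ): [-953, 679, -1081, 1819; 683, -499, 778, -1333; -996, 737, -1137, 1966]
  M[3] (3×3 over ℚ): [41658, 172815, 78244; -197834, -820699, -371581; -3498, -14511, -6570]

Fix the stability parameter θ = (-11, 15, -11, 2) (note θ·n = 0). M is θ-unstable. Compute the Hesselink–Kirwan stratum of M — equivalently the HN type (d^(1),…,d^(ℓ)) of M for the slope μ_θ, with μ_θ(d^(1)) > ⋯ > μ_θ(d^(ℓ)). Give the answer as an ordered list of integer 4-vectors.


Via rank(M_{q-1}∘⋯∘M_p): M ≅ I[1,3], I[1,4]^2, I[2,2], I[4,4].
μ_θ-semistable layers: μ^(1)=15; μ^(2)=2; μ^(3)=-11

((0, 1, 0, 0); (0, 3, 3, 3); (3, 0, 0, 0))


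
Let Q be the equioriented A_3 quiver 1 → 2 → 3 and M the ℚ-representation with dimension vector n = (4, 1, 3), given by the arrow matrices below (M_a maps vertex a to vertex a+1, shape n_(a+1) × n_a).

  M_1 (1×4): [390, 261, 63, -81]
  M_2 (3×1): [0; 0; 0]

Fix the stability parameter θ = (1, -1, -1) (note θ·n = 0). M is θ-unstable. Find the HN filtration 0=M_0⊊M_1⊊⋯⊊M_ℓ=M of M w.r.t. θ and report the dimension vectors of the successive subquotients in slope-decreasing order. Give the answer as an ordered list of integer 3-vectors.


Via rank(M_{q-1}∘⋯∘M_p): M ≅ I[1,1]^3, I[1,2], I[3,3]^3.
μ_θ-semistable layers: μ^(1)=1; μ^(2)=0; μ^(3)=-1

((3, 0, 0); (1, 1, 0); (0, 0, 3))


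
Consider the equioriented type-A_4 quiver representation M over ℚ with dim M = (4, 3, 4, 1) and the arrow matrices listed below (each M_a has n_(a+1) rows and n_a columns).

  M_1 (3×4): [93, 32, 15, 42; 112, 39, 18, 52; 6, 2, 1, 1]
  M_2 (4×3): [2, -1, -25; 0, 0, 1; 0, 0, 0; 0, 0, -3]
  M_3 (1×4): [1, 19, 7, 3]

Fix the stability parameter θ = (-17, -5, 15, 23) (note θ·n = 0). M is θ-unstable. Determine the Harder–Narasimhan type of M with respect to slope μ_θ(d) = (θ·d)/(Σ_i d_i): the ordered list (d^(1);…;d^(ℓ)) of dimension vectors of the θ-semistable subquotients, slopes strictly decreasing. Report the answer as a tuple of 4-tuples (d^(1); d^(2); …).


Via rank(M_{q-1}∘⋯∘M_p): M ≅ I[1,1], I[1,2], I[1,3], I[1,4], I[3,3]^2.
μ_θ-semistable layers: μ^(1)=23; μ^(2)=15; μ^(3)=-5; μ^(4)=-17

((0, 0, 0, 1); (0, 0, 4, 0); (0, 3, 0, 0); (4, 0, 0, 0))


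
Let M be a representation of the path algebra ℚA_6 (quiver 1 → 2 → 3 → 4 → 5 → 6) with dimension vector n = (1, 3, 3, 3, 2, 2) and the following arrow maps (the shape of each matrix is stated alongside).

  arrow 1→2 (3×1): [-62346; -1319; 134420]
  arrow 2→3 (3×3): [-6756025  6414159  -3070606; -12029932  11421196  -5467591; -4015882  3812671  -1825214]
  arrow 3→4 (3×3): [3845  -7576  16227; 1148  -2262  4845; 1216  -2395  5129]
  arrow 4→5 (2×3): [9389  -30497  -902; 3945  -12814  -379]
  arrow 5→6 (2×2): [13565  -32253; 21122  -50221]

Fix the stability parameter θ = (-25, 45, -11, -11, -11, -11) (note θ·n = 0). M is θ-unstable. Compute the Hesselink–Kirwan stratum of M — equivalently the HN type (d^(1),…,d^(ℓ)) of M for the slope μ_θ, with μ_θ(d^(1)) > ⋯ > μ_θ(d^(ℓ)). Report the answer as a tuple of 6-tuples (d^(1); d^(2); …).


Barcode: M ≅ I[1,6], I[2,4], I[2,6]. HN layers by μ_θ (3 steps, strictly decreasing):
  μ^(1)=23/3; μ^(2)=1/5; μ^(3)=-25

((0, 1, 1, 1, 0, 0); (0, 2, 2, 2, 2, 2); (1, 0, 0, 0, 0, 0))


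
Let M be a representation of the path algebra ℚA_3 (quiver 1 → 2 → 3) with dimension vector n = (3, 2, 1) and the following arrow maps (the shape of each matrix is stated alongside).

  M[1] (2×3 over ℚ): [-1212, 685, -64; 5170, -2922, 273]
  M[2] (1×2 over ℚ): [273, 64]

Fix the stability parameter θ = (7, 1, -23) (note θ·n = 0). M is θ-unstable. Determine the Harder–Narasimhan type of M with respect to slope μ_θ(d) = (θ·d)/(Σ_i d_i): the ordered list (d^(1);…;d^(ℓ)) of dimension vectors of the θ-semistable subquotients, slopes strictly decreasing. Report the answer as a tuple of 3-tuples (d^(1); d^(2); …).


Barcode: M ≅ I[1,1], I[1,2], I[1,3]. HN layers by μ_θ (3 steps, strictly decreasing):
  μ^(1)=7; μ^(2)=4; μ^(3)=-5

((1, 0, 0); (1, 1, 0); (1, 1, 1))


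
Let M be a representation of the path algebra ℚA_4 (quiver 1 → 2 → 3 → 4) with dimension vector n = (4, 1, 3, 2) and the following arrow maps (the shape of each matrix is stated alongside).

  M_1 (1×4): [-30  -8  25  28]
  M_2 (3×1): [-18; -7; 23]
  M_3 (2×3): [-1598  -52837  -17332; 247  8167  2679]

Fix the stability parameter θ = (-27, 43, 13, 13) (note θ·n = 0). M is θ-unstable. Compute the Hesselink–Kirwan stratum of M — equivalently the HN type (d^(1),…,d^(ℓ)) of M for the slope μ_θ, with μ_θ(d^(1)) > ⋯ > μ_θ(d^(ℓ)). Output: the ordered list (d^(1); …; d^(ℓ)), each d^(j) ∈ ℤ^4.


Via rank(M_{q-1}∘⋯∘M_p): M ≅ I[1,1]^3, I[1,4], I[3,3], I[3,4].
μ_θ-semistable layers: μ^(1)=23; μ^(2)=13; μ^(3)=-27

((0, 1, 1, 1); (0, 0, 2, 1); (4, 0, 0, 0))


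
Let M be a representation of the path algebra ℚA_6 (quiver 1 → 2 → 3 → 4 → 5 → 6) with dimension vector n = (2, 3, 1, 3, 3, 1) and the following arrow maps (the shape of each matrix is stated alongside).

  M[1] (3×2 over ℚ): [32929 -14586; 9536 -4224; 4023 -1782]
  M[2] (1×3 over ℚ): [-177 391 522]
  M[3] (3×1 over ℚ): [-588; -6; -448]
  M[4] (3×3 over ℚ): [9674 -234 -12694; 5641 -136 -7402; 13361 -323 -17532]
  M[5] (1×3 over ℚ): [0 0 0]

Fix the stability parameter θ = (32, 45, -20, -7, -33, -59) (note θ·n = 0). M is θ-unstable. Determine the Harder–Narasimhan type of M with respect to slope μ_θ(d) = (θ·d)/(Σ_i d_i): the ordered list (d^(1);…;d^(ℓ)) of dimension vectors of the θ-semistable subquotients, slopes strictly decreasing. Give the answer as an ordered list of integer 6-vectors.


Via rank(M_{q-1}∘⋯∘M_p): M ≅ I[1,1], I[1,5], I[2,2]^2, I[4,5]^2, I[6,6].
μ_θ-semistable layers: μ^(1)=45; μ^(2)=32; μ^(3)=17/5; μ^(4)=-20; μ^(5)=-59

((0, 2, 0, 0, 0, 0); (1, 0, 0, 0, 0, 0); (1, 1, 1, 1, 1, 0); (0, 0, 0, 2, 2, 0); (0, 0, 0, 0, 0, 1))


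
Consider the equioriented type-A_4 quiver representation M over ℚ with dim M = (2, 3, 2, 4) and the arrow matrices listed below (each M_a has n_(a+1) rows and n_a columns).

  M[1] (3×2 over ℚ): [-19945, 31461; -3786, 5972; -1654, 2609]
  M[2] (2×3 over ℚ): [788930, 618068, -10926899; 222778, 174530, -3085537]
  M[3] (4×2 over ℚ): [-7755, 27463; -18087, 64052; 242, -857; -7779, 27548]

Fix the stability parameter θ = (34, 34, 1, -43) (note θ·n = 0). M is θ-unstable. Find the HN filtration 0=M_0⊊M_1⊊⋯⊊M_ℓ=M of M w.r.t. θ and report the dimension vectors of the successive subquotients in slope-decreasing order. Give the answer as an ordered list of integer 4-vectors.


Via rank(M_{q-1}∘⋯∘M_p): M ≅ I[1,2], I[1,4], I[2,4], I[4,4]^2.
μ_θ-semistable layers: μ^(1)=34; μ^(2)=13/2; μ^(3)=-8/3; μ^(4)=-43

((1, 1, 0, 0); (1, 1, 1, 1); (0, 1, 1, 1); (0, 0, 0, 2))


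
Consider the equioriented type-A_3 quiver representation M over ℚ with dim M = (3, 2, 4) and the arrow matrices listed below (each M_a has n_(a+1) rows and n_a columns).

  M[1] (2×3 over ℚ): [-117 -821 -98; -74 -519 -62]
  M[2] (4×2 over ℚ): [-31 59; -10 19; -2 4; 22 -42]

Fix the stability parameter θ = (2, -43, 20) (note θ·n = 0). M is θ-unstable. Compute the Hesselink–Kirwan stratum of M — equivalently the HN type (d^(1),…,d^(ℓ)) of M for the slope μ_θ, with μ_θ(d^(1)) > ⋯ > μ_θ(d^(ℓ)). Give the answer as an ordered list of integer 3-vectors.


Barcode: M ≅ I[1,1], I[1,3]^2, I[3,3]^2. HN layers by μ_θ (3 steps, strictly decreasing):
  μ^(1)=20; μ^(2)=2; μ^(3)=-41/2

((0, 0, 4); (1, 0, 0); (2, 2, 0))


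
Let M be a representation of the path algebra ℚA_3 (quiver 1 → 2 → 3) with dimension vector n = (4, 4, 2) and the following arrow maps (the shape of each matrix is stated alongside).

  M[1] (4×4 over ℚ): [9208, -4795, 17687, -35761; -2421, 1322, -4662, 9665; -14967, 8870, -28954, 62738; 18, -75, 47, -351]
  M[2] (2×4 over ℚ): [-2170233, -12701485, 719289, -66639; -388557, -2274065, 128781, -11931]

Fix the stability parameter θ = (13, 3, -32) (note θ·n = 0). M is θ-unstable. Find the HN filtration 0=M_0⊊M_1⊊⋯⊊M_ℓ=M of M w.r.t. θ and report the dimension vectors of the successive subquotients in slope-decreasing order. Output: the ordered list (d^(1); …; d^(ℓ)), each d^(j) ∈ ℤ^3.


Barcode: M ≅ I[1,1], I[1,2]^2, I[1,3], I[2,2], I[3,3]. HN layers by μ_θ (5 steps, strictly decreasing):
  μ^(1)=13; μ^(2)=8; μ^(3)=3; μ^(4)=-16/3; μ^(5)=-32

((1, 0, 0); (2, 2, 0); (0, 1, 0); (1, 1, 1); (0, 0, 1))


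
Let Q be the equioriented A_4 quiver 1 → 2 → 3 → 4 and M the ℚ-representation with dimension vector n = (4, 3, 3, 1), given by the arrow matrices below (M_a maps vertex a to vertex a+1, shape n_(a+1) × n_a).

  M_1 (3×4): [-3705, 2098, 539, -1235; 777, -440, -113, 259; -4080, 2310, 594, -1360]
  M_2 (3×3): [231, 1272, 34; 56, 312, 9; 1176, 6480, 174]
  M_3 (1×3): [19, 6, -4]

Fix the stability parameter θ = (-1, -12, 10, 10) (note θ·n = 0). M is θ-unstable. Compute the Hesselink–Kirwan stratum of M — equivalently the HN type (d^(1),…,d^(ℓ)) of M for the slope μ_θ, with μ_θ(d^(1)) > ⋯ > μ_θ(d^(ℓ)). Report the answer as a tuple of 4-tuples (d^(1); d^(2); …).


Barcode: M ≅ I[1,1], I[1,2], I[1,3], I[1,4], I[3,3]. HN layers by μ_θ (3 steps, strictly decreasing):
  μ^(1)=10; μ^(2)=-1; μ^(3)=-13/2

((0, 0, 3, 1); (1, 0, 0, 0); (3, 3, 0, 0))


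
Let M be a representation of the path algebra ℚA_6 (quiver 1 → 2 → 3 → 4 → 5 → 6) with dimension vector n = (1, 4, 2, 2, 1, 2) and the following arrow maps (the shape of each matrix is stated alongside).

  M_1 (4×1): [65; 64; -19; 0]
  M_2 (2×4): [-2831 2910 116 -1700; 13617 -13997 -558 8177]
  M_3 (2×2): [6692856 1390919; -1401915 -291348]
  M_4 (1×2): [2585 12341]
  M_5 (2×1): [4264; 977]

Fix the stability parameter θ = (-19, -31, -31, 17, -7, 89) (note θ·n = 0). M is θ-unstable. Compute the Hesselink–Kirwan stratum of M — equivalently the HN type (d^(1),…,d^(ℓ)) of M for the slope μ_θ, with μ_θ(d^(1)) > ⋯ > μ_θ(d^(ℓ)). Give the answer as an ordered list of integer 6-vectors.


Interval decomposition of M: I[1,6], I[2,2]^2, I[2,4], I[6,6].
HN type (ℓ=5): μ^(1)=89; μ^(2)=17; μ^(3)=5; μ^(4)=-27; μ^(5)=-31

((0, 0, 0, 0, 0, 2); (0, 0, 0, 1, 0, 0); (0, 0, 0, 1, 1, 0); (1, 1, 1, 0, 0, 0); (0, 3, 1, 0, 0, 0))


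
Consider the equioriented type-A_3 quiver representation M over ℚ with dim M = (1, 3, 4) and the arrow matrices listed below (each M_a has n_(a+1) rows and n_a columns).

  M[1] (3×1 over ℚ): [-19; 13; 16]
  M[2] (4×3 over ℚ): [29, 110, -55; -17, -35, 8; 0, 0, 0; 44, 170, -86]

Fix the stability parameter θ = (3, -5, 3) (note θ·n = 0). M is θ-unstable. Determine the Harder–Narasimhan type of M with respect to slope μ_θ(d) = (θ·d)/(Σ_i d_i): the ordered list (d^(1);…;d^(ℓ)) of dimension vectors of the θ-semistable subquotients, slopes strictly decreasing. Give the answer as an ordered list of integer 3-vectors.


Barcode: M ≅ I[1,3], I[2,2], I[2,3], I[3,3]^2. HN layers by μ_θ (3 steps, strictly decreasing):
  μ^(1)=3; μ^(2)=-1; μ^(3)=-5

((0, 0, 4); (1, 1, 0); (0, 2, 0))


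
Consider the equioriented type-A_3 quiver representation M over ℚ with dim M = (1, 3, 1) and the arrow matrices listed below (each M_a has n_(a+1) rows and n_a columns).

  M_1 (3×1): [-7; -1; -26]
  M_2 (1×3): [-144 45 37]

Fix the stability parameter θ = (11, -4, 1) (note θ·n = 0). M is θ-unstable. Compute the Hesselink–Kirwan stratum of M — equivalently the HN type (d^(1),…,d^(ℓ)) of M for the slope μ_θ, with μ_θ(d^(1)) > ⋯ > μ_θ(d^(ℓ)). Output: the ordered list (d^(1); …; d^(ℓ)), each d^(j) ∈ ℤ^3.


Via rank(M_{q-1}∘⋯∘M_p): M ≅ I[1,3], I[2,2]^2.
μ_θ-semistable layers: μ^(1)=8/3; μ^(2)=-4

((1, 1, 1); (0, 2, 0))


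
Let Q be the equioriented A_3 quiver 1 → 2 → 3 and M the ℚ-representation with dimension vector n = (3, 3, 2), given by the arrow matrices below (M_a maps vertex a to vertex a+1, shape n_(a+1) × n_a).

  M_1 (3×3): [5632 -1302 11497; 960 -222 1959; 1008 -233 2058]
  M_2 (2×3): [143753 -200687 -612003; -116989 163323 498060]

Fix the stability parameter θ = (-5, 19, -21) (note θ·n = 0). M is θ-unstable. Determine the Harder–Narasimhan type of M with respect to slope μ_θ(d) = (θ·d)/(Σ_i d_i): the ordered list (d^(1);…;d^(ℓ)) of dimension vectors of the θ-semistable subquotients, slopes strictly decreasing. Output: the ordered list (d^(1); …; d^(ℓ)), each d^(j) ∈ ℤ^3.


Via rank(M_{q-1}∘⋯∘M_p): M ≅ I[1,1], I[1,2], I[1,3], I[2,3].
μ_θ-semistable layers: μ^(1)=19; μ^(2)=-1; μ^(3)=-5

((0, 1, 0); (0, 2, 2); (3, 0, 0))


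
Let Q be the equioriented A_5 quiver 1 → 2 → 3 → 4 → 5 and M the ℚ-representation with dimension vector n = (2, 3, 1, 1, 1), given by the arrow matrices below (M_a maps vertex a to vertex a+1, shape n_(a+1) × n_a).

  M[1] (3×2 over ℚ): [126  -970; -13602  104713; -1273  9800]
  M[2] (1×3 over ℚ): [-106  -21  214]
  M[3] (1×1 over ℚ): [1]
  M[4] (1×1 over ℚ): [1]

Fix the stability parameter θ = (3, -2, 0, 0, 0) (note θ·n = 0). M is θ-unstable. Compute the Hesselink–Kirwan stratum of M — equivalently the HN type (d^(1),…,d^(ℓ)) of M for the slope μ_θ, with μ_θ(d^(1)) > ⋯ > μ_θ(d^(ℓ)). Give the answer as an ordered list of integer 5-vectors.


Interval decomposition of M: I[1,2], I[1,5], I[2,2].
HN type (ℓ=3): μ^(1)=1/2; μ^(2)=1/5; μ^(3)=-2

((1, 1, 0, 0, 0); (1, 1, 1, 1, 1); (0, 1, 0, 0, 0))


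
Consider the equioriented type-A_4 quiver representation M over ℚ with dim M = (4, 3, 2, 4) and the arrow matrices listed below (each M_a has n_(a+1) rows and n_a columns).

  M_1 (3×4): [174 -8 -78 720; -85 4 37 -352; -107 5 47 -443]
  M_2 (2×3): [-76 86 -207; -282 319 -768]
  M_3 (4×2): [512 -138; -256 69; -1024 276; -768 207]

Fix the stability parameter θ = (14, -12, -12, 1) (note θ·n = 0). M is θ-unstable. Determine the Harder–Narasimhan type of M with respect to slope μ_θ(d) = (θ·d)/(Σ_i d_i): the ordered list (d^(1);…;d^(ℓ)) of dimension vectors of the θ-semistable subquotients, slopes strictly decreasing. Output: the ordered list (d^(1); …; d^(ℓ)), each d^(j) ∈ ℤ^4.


Barcode: M ≅ I[1,1]^2, I[1,3], I[1,4], I[2,2], I[4,4]^3. HN layers by μ_θ (4 steps, strictly decreasing):
  μ^(1)=14; μ^(2)=1; μ^(3)=-10/3; μ^(4)=-12

((2, 0, 0, 0); (0, 0, 0, 4); (2, 2, 2, 0); (0, 1, 0, 0))


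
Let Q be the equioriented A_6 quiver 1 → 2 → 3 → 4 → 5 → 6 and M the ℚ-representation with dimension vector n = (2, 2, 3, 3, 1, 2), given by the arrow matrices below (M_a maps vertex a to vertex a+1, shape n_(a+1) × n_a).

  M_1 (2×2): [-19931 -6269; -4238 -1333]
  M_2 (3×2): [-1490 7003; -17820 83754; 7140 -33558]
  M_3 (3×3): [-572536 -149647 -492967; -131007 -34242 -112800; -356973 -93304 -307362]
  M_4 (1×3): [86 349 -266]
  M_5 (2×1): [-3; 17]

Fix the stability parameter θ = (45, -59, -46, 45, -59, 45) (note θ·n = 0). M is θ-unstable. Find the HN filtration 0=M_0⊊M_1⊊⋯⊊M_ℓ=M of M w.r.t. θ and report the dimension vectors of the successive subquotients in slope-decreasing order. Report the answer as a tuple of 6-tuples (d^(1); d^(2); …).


Via rank(M_{q-1}∘⋯∘M_p): M ≅ I[1,2], I[1,6], I[3,3], I[3,4], I[4,4], I[6,6].
μ_θ-semistable layers: μ^(1)=45; μ^(2)=-7; μ^(3)=-20; μ^(4)=-46

((0, 0, 0, 2, 0, 2); (1, 1, 0, 1, 1, 0); (1, 1, 1, 0, 0, 0); (0, 0, 2, 0, 0, 0))


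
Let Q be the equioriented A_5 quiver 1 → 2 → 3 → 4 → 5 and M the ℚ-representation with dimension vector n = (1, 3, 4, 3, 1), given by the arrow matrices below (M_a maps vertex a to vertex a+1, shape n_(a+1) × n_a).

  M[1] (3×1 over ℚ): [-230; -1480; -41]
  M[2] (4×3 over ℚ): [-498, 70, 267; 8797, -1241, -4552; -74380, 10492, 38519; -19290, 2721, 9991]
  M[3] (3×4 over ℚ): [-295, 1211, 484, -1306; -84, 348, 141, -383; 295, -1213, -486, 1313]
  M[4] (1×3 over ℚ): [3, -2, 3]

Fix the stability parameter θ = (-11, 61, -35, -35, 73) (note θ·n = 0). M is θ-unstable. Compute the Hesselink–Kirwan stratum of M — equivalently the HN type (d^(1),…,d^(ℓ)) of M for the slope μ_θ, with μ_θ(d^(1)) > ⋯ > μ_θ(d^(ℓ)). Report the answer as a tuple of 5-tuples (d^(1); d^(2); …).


Barcode: M ≅ I[1,5], I[2,4]^2, I[3,3]. HN layers by μ_θ (4 steps, strictly decreasing):
  μ^(1)=73; μ^(2)=-3; μ^(3)=-11; μ^(4)=-35

((0, 0, 0, 0, 1); (0, 3, 3, 3, 0); (1, 0, 0, 0, 0); (0, 0, 1, 0, 0))


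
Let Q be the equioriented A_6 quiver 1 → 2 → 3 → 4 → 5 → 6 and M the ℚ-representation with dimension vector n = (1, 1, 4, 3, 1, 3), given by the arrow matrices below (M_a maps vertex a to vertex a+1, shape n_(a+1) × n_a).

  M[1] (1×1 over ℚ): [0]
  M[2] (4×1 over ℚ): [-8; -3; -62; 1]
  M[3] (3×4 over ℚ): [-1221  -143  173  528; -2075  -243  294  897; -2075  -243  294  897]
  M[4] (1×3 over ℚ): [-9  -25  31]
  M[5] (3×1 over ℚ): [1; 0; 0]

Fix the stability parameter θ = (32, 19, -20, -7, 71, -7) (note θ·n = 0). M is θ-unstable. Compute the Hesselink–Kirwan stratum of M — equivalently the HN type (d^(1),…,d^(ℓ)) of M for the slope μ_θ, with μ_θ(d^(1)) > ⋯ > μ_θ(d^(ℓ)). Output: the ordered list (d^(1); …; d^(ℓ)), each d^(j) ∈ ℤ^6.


Via rank(M_{q-1}∘⋯∘M_p): M ≅ I[1,1], I[2,6], I[3,3]^2, I[3,4], I[4,4], I[6,6]^2.
μ_θ-semistable layers: μ^(1)=32; μ^(2)=-8/3; μ^(3)=-7; μ^(4)=-20

((1, 0, 0, 0, 1, 1); (0, 1, 1, 1, 0, 0); (0, 0, 0, 2, 0, 2); (0, 0, 3, 0, 0, 0))


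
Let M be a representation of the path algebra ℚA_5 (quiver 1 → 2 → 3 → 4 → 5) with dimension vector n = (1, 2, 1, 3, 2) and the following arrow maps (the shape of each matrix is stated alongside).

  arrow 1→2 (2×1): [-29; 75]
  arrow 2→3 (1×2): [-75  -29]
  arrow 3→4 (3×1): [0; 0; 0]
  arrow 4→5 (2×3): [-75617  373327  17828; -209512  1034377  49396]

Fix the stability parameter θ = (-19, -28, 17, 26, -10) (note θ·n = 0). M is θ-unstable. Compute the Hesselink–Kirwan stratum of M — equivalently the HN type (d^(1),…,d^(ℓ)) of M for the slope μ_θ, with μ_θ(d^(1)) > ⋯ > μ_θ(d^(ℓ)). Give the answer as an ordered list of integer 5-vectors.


Barcode: M ≅ I[1,2], I[2,3], I[4,4], I[4,5]^2. HN layers by μ_θ (5 steps, strictly decreasing):
  μ^(1)=26; μ^(2)=17; μ^(3)=8; μ^(4)=-47/2; μ^(5)=-28

((0, 0, 0, 1, 0); (0, 0, 1, 0, 0); (0, 0, 0, 2, 2); (1, 1, 0, 0, 0); (0, 1, 0, 0, 0))


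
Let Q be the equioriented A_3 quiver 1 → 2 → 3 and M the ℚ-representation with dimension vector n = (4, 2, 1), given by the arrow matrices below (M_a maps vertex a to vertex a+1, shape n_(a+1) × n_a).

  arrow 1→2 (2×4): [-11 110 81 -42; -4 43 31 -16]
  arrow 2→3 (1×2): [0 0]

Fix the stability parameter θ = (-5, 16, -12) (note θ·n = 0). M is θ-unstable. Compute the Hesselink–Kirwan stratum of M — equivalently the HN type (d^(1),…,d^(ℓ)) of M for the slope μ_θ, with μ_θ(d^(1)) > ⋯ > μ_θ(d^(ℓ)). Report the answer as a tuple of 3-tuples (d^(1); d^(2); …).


Interval decomposition of M: I[1,1]^2, I[1,2]^2, I[3,3].
HN type (ℓ=3): μ^(1)=16; μ^(2)=-5; μ^(3)=-12

((0, 2, 0); (4, 0, 0); (0, 0, 1))


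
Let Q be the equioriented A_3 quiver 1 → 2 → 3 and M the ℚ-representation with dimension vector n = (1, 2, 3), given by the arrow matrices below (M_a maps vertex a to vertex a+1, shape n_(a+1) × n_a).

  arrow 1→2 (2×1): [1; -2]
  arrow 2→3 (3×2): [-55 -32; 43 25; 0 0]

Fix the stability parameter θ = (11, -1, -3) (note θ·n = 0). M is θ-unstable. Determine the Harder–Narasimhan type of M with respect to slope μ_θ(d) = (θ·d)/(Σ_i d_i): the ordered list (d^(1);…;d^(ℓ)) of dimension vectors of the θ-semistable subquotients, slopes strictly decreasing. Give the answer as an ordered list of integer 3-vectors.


Via rank(M_{q-1}∘⋯∘M_p): M ≅ I[1,3], I[2,3], I[3,3].
μ_θ-semistable layers: μ^(1)=7/3; μ^(2)=-2; μ^(3)=-3

((1, 1, 1); (0, 1, 1); (0, 0, 1))


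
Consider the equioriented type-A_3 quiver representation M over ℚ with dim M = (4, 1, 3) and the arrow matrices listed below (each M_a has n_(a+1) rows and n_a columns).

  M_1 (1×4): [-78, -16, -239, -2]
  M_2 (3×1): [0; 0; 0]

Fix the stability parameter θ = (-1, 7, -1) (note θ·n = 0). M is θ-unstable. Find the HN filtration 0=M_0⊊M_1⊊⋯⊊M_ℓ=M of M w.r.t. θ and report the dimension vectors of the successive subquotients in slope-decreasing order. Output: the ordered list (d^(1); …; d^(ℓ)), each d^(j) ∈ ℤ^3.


Via rank(M_{q-1}∘⋯∘M_p): M ≅ I[1,1]^3, I[1,2], I[3,3]^3.
μ_θ-semistable layers: μ^(1)=7; μ^(2)=-1

((0, 1, 0); (4, 0, 3))


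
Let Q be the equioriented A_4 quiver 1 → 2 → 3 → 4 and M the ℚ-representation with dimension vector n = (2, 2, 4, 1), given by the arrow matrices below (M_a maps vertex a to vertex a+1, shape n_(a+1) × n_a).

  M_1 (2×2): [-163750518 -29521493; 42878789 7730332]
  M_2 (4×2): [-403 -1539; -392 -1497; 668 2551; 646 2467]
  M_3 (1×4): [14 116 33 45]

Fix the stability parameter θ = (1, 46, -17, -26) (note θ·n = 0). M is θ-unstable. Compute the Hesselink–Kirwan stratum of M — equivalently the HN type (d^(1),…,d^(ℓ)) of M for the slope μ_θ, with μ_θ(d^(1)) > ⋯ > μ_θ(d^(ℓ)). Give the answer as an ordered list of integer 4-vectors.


Interval decomposition of M: I[1,3]^2, I[3,3], I[3,4].
HN type (ℓ=4): μ^(1)=29/2; μ^(2)=1; μ^(3)=-17; μ^(4)=-43/2

((0, 2, 2, 0); (2, 0, 0, 0); (0, 0, 1, 0); (0, 0, 1, 1))
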